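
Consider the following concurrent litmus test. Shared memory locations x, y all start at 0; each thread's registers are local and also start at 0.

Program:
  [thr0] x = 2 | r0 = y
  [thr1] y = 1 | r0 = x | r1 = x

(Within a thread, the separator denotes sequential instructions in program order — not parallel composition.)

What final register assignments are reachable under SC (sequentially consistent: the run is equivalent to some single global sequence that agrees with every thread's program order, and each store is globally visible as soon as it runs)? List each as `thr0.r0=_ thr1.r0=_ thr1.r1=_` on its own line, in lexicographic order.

thr0.r0=0 thr1.r0=2 thr1.r1=2
thr0.r0=1 thr1.r0=0 thr1.r1=0
thr0.r0=1 thr1.r0=0 thr1.r1=2
thr0.r0=1 thr1.r0=2 thr1.r1=2

outcome vector order: (thr0.r0,thr1.r0,thr1.r1)
|SC outcomes| = 4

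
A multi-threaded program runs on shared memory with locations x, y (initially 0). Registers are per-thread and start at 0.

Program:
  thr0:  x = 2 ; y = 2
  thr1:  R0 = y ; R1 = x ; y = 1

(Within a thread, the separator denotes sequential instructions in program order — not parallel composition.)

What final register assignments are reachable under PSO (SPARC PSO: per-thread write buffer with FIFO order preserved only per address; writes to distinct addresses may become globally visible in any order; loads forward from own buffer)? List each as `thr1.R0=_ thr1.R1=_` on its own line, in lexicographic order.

outcome vector order: (thr1.R0,thr1.R1)
|PSO outcomes| = 4

thr1.R0=0 thr1.R1=0
thr1.R0=0 thr1.R1=2
thr1.R0=2 thr1.R1=0
thr1.R0=2 thr1.R1=2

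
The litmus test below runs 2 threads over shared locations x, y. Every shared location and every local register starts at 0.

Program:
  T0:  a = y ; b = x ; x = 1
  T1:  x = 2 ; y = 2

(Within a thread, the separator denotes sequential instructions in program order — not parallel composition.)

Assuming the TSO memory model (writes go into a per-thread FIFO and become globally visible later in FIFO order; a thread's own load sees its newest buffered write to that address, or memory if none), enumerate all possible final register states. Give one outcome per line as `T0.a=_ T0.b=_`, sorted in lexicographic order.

T0.a=0 T0.b=0
T0.a=0 T0.b=2
T0.a=2 T0.b=2

outcome vector order: (T0.a,T0.b)
|TSO outcomes| = 3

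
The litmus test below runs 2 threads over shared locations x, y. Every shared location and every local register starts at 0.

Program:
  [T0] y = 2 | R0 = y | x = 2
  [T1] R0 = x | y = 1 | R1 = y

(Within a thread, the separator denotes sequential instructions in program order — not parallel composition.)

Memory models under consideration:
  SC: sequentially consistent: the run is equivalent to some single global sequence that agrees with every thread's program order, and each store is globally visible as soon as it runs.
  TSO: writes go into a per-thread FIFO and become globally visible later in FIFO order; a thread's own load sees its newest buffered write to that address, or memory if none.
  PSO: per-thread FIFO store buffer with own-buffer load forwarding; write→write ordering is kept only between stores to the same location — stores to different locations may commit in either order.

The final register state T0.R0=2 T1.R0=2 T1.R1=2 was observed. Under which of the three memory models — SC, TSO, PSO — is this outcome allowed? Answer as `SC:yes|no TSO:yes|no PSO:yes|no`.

outcome vector order: (T0.R0,T1.R0,T1.R1)
[SC] allowed = {(1,0,1); (2,0,1); (2,0,2); (2,2,1)}
[TSO] allowed = {(1,0,1); (2,0,1); (2,0,2); (2,2,1)}
[PSO] allowed = {(1,0,1); (2,0,1); (2,0,2); (2,2,1); (2,2,2)}
target (2,2,2) ∈ {PSO}

SC:no TSO:no PSO:yes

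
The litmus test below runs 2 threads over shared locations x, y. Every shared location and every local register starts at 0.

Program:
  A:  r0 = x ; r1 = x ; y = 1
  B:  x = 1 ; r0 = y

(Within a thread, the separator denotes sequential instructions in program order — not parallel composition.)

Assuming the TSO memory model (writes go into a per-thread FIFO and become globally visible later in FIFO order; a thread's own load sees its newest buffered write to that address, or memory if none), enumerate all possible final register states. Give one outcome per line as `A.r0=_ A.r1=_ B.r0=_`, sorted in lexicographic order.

outcome vector order: (A.r0,A.r1,B.r0)
|TSO outcomes| = 6

A.r0=0 A.r1=0 B.r0=0
A.r0=0 A.r1=0 B.r0=1
A.r0=0 A.r1=1 B.r0=0
A.r0=0 A.r1=1 B.r0=1
A.r0=1 A.r1=1 B.r0=0
A.r0=1 A.r1=1 B.r0=1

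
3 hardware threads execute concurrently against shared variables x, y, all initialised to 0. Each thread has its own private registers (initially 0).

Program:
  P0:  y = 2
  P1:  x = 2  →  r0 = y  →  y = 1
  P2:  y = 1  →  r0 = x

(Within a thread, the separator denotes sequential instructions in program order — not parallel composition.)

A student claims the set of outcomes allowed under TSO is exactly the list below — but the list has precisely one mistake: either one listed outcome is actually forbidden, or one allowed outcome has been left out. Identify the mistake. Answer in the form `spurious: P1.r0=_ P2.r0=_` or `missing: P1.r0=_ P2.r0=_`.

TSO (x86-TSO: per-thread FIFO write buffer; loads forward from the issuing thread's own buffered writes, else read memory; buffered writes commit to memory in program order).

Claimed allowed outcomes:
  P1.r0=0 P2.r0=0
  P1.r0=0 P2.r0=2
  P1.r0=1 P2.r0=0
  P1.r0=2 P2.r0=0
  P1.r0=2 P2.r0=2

outcome vector order: (P1.r0,P2.r0)
under TSO → <0 0> <0 2> <1 0> <1 2> <2 0> <2 2>
TSO∖claimed = {<1 2>}

missing: P1.r0=1 P2.r0=2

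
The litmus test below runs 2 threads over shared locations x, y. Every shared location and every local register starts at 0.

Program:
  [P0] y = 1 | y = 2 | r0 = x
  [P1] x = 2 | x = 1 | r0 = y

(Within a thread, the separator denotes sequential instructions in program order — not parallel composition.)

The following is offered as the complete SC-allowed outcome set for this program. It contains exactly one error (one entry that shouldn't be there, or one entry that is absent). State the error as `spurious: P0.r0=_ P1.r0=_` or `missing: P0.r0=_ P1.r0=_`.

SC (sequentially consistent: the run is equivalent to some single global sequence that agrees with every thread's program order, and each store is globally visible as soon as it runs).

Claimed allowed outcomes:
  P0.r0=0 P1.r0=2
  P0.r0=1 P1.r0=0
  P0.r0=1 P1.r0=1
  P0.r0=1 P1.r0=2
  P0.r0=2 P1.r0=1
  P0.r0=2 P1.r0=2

spurious: P0.r0=2 P1.r0=1

outcome vector order: (P0.r0,P1.r0)
SC (5): <0 2>, <1 0>, <1 1>, <1 2>, <2 2>
claimed∖SC = {<2 1>}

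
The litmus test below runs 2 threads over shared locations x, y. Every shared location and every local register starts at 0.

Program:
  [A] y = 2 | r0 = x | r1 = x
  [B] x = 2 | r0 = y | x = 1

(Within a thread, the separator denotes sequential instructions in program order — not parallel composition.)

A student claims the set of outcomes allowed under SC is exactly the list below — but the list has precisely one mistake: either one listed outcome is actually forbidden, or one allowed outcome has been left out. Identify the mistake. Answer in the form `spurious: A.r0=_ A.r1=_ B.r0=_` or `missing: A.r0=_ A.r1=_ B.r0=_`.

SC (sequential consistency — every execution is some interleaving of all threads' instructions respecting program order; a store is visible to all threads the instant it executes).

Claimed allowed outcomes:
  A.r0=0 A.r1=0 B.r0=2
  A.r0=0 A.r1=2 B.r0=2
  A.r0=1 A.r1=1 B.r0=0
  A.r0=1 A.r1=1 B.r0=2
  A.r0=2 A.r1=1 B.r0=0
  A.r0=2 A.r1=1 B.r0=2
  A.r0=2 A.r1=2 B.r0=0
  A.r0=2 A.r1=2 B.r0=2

outcome vector order: (A.r0,A.r1,B.r0)
under SC → (0,0,2) (0,1,2) (0,2,2) (1,1,0) (1,1,2) (2,1,0) (2,1,2) (2,2,0) (2,2,2)
SC∖claimed = {(0,1,2)}

missing: A.r0=0 A.r1=1 B.r0=2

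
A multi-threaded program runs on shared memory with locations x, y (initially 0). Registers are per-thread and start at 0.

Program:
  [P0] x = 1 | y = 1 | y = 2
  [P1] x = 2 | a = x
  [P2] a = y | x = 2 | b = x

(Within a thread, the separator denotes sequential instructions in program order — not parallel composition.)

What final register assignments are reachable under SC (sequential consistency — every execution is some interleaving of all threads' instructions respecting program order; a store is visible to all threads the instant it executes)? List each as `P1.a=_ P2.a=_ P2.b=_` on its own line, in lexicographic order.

outcome vector order: (P1.a,P2.a,P2.b)
|SC outcomes| = 8

P1.a=1 P2.a=0 P2.b=1
P1.a=1 P2.a=0 P2.b=2
P1.a=1 P2.a=1 P2.b=2
P1.a=1 P2.a=2 P2.b=2
P1.a=2 P2.a=0 P2.b=1
P1.a=2 P2.a=0 P2.b=2
P1.a=2 P2.a=1 P2.b=2
P1.a=2 P2.a=2 P2.b=2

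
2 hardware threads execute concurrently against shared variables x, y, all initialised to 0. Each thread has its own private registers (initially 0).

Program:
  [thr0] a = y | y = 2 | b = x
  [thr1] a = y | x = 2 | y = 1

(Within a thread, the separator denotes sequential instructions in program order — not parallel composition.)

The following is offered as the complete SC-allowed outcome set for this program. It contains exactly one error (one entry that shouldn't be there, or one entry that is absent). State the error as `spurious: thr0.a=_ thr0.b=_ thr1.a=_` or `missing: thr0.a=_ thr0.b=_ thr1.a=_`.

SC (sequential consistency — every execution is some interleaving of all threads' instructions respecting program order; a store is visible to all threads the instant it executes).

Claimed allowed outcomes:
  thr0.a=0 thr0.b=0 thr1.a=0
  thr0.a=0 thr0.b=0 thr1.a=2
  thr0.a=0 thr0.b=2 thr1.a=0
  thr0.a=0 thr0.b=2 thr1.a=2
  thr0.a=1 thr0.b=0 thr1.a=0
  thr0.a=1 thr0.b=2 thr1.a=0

outcome vector order: (thr0.a,thr0.b,thr1.a)
under SC → <0 0 0>; <0 0 2>; <0 2 0>; <0 2 2>; <1 2 0>
claimed∖SC = {<1 0 0>}

spurious: thr0.a=1 thr0.b=0 thr1.a=0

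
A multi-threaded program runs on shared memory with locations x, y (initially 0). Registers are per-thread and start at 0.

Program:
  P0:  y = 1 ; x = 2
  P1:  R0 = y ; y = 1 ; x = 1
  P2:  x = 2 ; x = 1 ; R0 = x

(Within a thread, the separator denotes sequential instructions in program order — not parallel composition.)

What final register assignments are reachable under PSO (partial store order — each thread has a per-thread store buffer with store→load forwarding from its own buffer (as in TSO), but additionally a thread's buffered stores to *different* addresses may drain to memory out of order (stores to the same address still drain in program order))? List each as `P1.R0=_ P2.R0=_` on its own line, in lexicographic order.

P1.R0=0 P2.R0=1
P1.R0=0 P2.R0=2
P1.R0=1 P2.R0=1
P1.R0=1 P2.R0=2

outcome vector order: (P1.R0,P2.R0)
|PSO outcomes| = 4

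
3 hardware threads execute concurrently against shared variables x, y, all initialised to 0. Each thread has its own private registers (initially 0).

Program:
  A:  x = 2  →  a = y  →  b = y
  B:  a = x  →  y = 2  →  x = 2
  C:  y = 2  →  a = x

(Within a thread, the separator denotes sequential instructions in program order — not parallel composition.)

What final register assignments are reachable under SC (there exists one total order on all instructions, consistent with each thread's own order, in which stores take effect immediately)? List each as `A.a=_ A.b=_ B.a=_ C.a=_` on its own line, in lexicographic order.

outcome vector order: (A.a,A.b,B.a,C.a)
|SC outcomes| = 8

A.a=0 A.b=0 B.a=0 C.a=2
A.a=0 A.b=0 B.a=2 C.a=2
A.a=0 A.b=2 B.a=0 C.a=2
A.a=0 A.b=2 B.a=2 C.a=2
A.a=2 A.b=2 B.a=0 C.a=0
A.a=2 A.b=2 B.a=0 C.a=2
A.a=2 A.b=2 B.a=2 C.a=0
A.a=2 A.b=2 B.a=2 C.a=2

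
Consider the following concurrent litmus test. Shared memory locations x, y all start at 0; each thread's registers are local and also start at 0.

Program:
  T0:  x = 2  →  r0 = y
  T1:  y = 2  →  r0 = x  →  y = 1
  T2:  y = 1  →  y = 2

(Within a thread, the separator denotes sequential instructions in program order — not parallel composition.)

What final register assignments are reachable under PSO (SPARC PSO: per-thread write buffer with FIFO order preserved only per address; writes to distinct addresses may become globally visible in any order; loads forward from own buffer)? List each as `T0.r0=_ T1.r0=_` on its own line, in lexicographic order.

outcome vector order: (T0.r0,T1.r0)
|PSO outcomes| = 6

T0.r0=0 T1.r0=0
T0.r0=0 T1.r0=2
T0.r0=1 T1.r0=0
T0.r0=1 T1.r0=2
T0.r0=2 T1.r0=0
T0.r0=2 T1.r0=2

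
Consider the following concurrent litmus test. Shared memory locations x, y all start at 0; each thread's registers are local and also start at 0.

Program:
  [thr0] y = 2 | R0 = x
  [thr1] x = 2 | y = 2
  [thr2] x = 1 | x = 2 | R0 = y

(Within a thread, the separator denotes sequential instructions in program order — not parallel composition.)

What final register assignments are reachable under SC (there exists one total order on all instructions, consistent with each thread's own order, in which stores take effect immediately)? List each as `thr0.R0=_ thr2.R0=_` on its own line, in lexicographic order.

thr0.R0=0 thr2.R0=2
thr0.R0=1 thr2.R0=2
thr0.R0=2 thr2.R0=0
thr0.R0=2 thr2.R0=2

outcome vector order: (thr0.R0,thr2.R0)
|SC outcomes| = 4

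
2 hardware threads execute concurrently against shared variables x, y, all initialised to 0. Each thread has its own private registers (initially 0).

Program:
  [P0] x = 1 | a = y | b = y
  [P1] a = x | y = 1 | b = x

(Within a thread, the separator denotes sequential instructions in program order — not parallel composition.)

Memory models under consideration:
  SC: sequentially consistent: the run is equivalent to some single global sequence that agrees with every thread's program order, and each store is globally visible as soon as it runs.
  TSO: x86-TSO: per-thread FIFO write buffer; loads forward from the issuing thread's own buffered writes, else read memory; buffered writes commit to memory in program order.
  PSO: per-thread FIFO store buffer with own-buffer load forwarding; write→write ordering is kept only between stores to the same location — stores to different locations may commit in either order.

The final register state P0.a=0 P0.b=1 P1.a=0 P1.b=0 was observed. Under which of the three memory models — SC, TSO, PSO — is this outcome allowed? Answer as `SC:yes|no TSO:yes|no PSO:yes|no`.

SC:no TSO:yes PSO:yes

outcome vector order: (P0.a,P0.b,P1.a,P1.b)
[SC] allowed = {<0 0 0 1>; <0 0 1 1>; <0 1 0 1>; <0 1 1 1>; <1 1 0 0>; <1 1 0 1>; <1 1 1 1>}
[TSO] allowed = {<0 0 0 0>; <0 0 0 1>; <0 0 1 1>; <0 1 0 0>; <0 1 0 1>; <0 1 1 1>; <1 1 0 0>; <1 1 0 1>; <1 1 1 1>}
[PSO] allowed = {<0 0 0 0>; <0 0 0 1>; <0 0 1 1>; <0 1 0 0>; <0 1 0 1>; <0 1 1 1>; <1 1 0 0>; <1 1 0 1>; <1 1 1 1>}
target <0 1 0 0> ∈ {TSO,PSO}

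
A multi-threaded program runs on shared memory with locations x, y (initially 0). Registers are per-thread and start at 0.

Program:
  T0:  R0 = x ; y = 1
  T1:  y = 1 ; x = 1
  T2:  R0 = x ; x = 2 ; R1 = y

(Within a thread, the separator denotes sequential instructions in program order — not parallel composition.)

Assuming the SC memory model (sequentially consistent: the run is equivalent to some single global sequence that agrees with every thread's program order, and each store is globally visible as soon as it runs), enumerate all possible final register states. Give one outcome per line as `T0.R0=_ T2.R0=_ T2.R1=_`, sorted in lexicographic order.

outcome vector order: (T0.R0,T2.R0,T2.R1)
|SC outcomes| = 9

T0.R0=0 T2.R0=0 T2.R1=0
T0.R0=0 T2.R0=0 T2.R1=1
T0.R0=0 T2.R0=1 T2.R1=1
T0.R0=1 T2.R0=0 T2.R1=0
T0.R0=1 T2.R0=0 T2.R1=1
T0.R0=1 T2.R0=1 T2.R1=1
T0.R0=2 T2.R0=0 T2.R1=0
T0.R0=2 T2.R0=0 T2.R1=1
T0.R0=2 T2.R0=1 T2.R1=1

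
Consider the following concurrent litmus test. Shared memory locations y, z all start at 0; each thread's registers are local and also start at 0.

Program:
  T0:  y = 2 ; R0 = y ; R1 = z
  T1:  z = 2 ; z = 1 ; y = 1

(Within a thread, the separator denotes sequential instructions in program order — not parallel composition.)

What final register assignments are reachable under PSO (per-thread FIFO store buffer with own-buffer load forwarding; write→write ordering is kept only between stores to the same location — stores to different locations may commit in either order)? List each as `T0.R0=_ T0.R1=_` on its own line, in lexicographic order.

outcome vector order: (T0.R0,T0.R1)
|PSO outcomes| = 6

T0.R0=1 T0.R1=0
T0.R0=1 T0.R1=1
T0.R0=1 T0.R1=2
T0.R0=2 T0.R1=0
T0.R0=2 T0.R1=1
T0.R0=2 T0.R1=2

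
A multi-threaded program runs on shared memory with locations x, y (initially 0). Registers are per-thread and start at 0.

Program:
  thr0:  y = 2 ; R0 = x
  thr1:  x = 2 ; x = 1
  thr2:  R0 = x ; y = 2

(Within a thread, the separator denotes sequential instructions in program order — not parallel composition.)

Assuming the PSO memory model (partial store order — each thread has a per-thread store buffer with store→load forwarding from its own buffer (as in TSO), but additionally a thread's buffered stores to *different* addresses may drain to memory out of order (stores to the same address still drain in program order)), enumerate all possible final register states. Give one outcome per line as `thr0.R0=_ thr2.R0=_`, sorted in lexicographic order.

thr0.R0=0 thr2.R0=0
thr0.R0=0 thr2.R0=1
thr0.R0=0 thr2.R0=2
thr0.R0=1 thr2.R0=0
thr0.R0=1 thr2.R0=1
thr0.R0=1 thr2.R0=2
thr0.R0=2 thr2.R0=0
thr0.R0=2 thr2.R0=1
thr0.R0=2 thr2.R0=2

outcome vector order: (thr0.R0,thr2.R0)
|PSO outcomes| = 9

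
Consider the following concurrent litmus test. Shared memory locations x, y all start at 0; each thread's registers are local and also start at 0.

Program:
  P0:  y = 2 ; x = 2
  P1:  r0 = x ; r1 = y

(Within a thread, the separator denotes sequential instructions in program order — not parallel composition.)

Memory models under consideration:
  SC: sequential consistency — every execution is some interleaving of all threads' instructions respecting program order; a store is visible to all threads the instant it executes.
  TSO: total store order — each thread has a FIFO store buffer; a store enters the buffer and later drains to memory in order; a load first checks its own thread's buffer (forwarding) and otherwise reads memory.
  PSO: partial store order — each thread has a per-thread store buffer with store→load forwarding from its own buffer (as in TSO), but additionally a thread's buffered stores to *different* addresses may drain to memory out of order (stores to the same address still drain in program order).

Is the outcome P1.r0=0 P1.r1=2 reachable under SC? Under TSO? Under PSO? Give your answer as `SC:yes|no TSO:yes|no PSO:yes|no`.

SC:yes TSO:yes PSO:yes

outcome vector order: (P1.r0,P1.r1)
under SC → <0 0>; <0 2>; <2 2>
under TSO → <0 0>; <0 2>; <2 2>
under PSO → <0 0>; <0 2>; <2 0>; <2 2>
target <0 2> ∈ {SC,TSO,PSO}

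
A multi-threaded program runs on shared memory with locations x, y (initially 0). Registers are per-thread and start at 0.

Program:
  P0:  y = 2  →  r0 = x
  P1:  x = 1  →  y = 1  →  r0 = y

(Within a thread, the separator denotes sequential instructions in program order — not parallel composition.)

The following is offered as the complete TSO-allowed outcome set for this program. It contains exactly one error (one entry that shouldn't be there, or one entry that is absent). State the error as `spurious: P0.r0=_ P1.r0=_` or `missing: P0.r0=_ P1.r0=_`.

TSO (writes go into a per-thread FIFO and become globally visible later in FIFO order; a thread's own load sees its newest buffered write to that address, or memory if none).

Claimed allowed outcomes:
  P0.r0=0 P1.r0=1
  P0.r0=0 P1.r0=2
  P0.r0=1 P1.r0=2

missing: P0.r0=1 P1.r0=1

outcome vector order: (P0.r0,P1.r0)
TSO (4): (0,1), (0,2), (1,1), (1,2)
TSO∖claimed = {(1,1)}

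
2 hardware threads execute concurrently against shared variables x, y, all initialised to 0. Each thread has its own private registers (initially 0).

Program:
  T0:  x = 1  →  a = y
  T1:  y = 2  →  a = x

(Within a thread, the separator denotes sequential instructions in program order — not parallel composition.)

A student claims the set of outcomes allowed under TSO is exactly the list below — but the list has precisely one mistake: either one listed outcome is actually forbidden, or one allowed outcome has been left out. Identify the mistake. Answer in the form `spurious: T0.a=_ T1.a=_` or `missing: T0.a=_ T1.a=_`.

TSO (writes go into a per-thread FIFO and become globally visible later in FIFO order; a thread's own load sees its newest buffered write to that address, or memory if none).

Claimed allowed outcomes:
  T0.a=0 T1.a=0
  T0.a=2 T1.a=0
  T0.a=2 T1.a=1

outcome vector order: (T0.a,T1.a)
under TSO → <0 0>; <0 1>; <2 0>; <2 1>
TSO∖claimed = {<0 1>}

missing: T0.a=0 T1.a=1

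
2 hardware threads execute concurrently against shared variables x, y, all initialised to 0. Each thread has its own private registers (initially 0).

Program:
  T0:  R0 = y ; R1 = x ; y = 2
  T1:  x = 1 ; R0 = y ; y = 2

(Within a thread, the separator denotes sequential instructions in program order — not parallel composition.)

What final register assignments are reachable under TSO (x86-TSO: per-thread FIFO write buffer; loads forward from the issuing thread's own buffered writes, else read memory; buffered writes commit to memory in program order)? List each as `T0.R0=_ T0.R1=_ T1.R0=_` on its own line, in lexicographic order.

T0.R0=0 T0.R1=0 T1.R0=0
T0.R0=0 T0.R1=0 T1.R0=2
T0.R0=0 T0.R1=1 T1.R0=0
T0.R0=0 T0.R1=1 T1.R0=2
T0.R0=2 T0.R1=1 T1.R0=0

outcome vector order: (T0.R0,T0.R1,T1.R0)
|TSO outcomes| = 5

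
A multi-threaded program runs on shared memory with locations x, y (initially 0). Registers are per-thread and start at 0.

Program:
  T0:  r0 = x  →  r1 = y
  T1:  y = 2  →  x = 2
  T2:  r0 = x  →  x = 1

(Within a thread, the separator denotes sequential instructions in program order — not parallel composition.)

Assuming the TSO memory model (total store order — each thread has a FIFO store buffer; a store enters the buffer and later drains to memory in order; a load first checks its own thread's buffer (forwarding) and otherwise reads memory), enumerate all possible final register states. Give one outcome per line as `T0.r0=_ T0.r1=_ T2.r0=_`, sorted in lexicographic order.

outcome vector order: (T0.r0,T0.r1,T2.r0)
|TSO outcomes| = 9

T0.r0=0 T0.r1=0 T2.r0=0
T0.r0=0 T0.r1=0 T2.r0=2
T0.r0=0 T0.r1=2 T2.r0=0
T0.r0=0 T0.r1=2 T2.r0=2
T0.r0=1 T0.r1=0 T2.r0=0
T0.r0=1 T0.r1=2 T2.r0=0
T0.r0=1 T0.r1=2 T2.r0=2
T0.r0=2 T0.r1=2 T2.r0=0
T0.r0=2 T0.r1=2 T2.r0=2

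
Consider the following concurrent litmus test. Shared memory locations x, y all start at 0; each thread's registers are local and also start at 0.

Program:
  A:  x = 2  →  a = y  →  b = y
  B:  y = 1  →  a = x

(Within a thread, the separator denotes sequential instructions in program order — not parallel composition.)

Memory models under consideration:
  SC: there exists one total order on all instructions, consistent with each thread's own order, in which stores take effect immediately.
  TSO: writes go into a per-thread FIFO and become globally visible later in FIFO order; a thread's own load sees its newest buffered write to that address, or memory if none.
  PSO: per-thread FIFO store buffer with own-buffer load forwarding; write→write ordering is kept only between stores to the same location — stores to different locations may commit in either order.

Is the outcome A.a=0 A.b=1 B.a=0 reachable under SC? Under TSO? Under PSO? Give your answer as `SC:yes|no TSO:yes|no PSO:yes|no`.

outcome vector order: (A.a,A.b,B.a)
SC (4): <0 0 2> <0 1 2> <1 1 0> <1 1 2>
TSO (6): <0 0 0> <0 0 2> <0 1 0> <0 1 2> <1 1 0> <1 1 2>
PSO (6): <0 0 0> <0 0 2> <0 1 0> <0 1 2> <1 1 0> <1 1 2>
target <0 1 0> ∈ {TSO,PSO}

SC:no TSO:yes PSO:yes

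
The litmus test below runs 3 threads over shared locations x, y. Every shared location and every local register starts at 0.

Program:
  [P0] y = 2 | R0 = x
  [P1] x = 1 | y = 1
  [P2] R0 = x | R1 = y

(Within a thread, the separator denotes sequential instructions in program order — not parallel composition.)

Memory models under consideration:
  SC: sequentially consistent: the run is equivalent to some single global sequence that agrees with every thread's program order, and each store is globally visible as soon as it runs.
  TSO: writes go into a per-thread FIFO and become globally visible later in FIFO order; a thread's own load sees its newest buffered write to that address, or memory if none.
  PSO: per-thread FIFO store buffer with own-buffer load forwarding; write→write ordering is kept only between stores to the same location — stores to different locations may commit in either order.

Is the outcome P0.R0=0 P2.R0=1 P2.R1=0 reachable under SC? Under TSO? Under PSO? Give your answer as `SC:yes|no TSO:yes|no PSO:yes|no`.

SC:no TSO:yes PSO:yes

outcome vector order: (P0.R0,P2.R0,P2.R1)
under SC → (0,0,0); (0,0,1); (0,0,2); (0,1,1); (0,1,2); (1,0,0); (1,0,1); (1,0,2); (1,1,0); (1,1,1); (1,1,2)
under TSO → (0,0,0); (0,0,1); (0,0,2); (0,1,0); (0,1,1); (0,1,2); (1,0,0); (1,0,1); (1,0,2); (1,1,0); (1,1,1); (1,1,2)
under PSO → (0,0,0); (0,0,1); (0,0,2); (0,1,0); (0,1,1); (0,1,2); (1,0,0); (1,0,1); (1,0,2); (1,1,0); (1,1,1); (1,1,2)
target (0,1,0) ∈ {TSO,PSO}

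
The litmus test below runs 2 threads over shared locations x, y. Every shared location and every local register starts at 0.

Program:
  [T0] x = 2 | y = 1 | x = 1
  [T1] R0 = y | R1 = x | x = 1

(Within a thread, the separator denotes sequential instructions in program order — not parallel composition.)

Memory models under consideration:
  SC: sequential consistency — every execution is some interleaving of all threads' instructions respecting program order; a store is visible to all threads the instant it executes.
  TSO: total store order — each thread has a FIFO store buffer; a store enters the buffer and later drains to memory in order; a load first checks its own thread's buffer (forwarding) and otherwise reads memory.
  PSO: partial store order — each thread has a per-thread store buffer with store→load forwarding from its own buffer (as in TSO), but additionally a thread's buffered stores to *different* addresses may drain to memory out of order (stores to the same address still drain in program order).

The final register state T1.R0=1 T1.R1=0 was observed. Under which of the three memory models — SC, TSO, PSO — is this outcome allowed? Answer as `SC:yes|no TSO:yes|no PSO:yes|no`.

outcome vector order: (T1.R0,T1.R1)
SC: 5 outcomes — {0/0; 0/1; 0/2; 1/1; 1/2}
TSO: 5 outcomes — {0/0; 0/1; 0/2; 1/1; 1/2}
PSO: 6 outcomes — {0/0; 0/1; 0/2; 1/0; 1/1; 1/2}
target 1/0 ∈ {PSO}

SC:no TSO:no PSO:yes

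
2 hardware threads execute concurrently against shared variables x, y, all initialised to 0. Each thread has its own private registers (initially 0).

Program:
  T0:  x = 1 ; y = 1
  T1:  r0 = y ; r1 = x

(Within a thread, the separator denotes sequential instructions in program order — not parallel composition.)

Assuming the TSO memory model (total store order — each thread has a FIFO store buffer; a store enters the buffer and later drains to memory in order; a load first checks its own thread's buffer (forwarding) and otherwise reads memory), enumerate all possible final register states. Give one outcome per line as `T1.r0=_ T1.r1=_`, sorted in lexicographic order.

outcome vector order: (T1.r0,T1.r1)
|TSO outcomes| = 3

T1.r0=0 T1.r1=0
T1.r0=0 T1.r1=1
T1.r0=1 T1.r1=1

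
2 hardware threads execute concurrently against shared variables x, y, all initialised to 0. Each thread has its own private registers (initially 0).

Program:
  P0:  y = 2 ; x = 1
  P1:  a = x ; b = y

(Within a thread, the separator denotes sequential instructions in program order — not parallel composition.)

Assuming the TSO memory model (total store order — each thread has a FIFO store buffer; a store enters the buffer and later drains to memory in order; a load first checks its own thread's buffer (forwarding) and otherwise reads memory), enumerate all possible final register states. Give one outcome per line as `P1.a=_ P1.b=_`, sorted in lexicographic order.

outcome vector order: (P1.a,P1.b)
|TSO outcomes| = 3

P1.a=0 P1.b=0
P1.a=0 P1.b=2
P1.a=1 P1.b=2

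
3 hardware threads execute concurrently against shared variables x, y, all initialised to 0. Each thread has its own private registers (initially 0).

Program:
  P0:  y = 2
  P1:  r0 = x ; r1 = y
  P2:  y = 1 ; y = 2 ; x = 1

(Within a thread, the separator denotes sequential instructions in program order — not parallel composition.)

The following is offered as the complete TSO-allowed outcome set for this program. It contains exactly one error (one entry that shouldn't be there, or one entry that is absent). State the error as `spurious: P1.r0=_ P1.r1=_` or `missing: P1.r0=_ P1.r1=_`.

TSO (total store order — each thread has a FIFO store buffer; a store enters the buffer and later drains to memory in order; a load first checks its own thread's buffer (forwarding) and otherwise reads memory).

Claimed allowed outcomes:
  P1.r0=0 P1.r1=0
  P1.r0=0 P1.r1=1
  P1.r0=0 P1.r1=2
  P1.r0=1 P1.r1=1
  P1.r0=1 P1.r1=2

spurious: P1.r0=1 P1.r1=1

outcome vector order: (P1.r0,P1.r1)
TSO (4): 00 01 02 12
claimed∖TSO = {11}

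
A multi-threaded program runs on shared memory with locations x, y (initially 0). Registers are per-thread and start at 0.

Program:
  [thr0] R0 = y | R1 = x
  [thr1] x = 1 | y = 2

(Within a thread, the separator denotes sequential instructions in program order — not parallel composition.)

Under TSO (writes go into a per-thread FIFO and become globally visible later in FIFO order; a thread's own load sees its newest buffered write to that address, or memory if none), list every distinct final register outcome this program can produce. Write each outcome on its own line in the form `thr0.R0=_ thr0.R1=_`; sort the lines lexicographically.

outcome vector order: (thr0.R0,thr0.R1)
|TSO outcomes| = 3

thr0.R0=0 thr0.R1=0
thr0.R0=0 thr0.R1=1
thr0.R0=2 thr0.R1=1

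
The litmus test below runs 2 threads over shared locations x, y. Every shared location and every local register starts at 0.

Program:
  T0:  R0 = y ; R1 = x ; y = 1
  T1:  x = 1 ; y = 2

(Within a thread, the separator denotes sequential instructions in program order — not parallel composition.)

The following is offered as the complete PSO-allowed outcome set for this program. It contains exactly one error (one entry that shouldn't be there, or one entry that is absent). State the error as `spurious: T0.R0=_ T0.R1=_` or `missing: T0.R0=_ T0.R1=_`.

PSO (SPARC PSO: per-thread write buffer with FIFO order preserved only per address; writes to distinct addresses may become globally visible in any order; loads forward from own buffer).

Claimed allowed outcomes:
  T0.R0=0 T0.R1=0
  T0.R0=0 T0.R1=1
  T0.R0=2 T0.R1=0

missing: T0.R0=2 T0.R1=1

outcome vector order: (T0.R0,T0.R1)
PSO: 4 outcomes — {(0,0); (0,1); (2,0); (2,1)}
PSO∖claimed = {(2,1)}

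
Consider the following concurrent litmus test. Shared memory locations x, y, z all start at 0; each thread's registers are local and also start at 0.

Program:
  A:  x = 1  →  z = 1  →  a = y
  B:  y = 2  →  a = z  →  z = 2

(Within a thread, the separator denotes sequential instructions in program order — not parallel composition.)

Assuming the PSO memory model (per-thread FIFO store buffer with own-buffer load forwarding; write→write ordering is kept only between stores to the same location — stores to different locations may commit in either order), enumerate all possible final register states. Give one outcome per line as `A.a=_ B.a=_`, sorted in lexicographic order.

outcome vector order: (A.a,B.a)
|PSO outcomes| = 4

A.a=0 B.a=0
A.a=0 B.a=1
A.a=2 B.a=0
A.a=2 B.a=1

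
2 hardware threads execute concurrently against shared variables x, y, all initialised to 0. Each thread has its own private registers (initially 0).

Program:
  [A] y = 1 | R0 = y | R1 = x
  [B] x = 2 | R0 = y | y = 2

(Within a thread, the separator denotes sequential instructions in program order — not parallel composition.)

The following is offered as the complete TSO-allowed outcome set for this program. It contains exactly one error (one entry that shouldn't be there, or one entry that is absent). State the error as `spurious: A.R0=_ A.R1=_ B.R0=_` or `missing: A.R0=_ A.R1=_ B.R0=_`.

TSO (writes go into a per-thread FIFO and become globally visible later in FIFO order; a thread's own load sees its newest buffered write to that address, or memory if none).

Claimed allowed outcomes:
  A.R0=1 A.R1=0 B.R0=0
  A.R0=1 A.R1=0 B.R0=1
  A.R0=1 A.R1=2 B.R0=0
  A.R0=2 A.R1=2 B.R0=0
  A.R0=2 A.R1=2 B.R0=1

missing: A.R0=1 A.R1=2 B.R0=1

outcome vector order: (A.R0,A.R1,B.R0)
TSO: 6 outcomes — {(1,0,0) (1,0,1) (1,2,0) (1,2,1) (2,2,0) (2,2,1)}
TSO∖claimed = {(1,2,1)}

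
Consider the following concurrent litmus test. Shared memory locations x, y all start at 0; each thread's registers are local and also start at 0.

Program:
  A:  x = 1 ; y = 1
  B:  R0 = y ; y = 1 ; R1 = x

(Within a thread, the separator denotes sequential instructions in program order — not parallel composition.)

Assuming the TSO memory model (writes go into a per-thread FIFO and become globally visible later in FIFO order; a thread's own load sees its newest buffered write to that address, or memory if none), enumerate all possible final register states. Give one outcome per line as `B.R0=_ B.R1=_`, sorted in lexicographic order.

B.R0=0 B.R1=0
B.R0=0 B.R1=1
B.R0=1 B.R1=1

outcome vector order: (B.R0,B.R1)
|TSO outcomes| = 3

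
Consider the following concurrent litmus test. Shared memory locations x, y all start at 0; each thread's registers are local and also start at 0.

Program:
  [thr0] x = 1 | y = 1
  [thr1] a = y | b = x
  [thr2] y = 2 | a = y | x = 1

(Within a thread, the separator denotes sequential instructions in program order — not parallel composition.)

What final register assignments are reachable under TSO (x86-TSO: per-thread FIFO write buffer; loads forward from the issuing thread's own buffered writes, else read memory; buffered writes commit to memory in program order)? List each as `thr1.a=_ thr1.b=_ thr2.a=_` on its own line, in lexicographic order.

thr1.a=0 thr1.b=0 thr2.a=1
thr1.a=0 thr1.b=0 thr2.a=2
thr1.a=0 thr1.b=1 thr2.a=1
thr1.a=0 thr1.b=1 thr2.a=2
thr1.a=1 thr1.b=1 thr2.a=1
thr1.a=1 thr1.b=1 thr2.a=2
thr1.a=2 thr1.b=0 thr2.a=1
thr1.a=2 thr1.b=0 thr2.a=2
thr1.a=2 thr1.b=1 thr2.a=1
thr1.a=2 thr1.b=1 thr2.a=2

outcome vector order: (thr1.a,thr1.b,thr2.a)
|TSO outcomes| = 10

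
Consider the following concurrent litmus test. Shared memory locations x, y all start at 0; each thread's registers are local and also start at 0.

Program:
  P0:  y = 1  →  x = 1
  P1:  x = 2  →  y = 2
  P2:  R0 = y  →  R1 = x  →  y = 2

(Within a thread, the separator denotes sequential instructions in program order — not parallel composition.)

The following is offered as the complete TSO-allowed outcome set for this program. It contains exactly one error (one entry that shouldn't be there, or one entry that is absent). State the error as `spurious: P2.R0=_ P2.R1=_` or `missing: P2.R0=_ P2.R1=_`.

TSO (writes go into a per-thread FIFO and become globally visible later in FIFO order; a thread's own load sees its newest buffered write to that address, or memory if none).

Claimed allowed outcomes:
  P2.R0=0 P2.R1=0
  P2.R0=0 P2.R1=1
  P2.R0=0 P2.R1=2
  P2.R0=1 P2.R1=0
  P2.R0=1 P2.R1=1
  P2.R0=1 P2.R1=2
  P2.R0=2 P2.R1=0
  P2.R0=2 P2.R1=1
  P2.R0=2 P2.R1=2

outcome vector order: (P2.R0,P2.R1)
TSO: 8 outcomes — {00 01 02 10 11 12 21 22}
claimed∖TSO = {20}

spurious: P2.R0=2 P2.R1=0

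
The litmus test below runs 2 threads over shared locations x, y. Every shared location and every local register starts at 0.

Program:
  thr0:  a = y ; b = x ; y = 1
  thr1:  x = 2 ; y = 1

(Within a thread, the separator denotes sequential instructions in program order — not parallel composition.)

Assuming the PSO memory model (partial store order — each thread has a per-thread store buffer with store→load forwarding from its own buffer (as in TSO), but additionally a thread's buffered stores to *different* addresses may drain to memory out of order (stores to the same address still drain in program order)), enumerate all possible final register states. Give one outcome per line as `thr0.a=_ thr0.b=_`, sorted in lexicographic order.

thr0.a=0 thr0.b=0
thr0.a=0 thr0.b=2
thr0.a=1 thr0.b=0
thr0.a=1 thr0.b=2

outcome vector order: (thr0.a,thr0.b)
|PSO outcomes| = 4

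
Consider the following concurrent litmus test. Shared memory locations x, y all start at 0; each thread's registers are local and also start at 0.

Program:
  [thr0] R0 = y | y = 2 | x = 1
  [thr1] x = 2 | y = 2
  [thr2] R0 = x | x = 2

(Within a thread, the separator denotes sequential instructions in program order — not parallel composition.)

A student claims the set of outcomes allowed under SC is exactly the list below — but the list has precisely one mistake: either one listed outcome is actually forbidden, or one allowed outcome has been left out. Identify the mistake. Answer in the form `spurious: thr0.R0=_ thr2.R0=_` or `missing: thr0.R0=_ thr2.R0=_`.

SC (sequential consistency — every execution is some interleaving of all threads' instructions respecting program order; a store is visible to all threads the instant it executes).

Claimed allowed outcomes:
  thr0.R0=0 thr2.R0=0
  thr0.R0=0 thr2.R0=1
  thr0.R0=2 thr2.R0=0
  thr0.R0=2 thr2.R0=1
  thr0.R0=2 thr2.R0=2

missing: thr0.R0=0 thr2.R0=2

outcome vector order: (thr0.R0,thr2.R0)
under SC → <0 0> <0 1> <0 2> <2 0> <2 1> <2 2>
SC∖claimed = {<0 2>}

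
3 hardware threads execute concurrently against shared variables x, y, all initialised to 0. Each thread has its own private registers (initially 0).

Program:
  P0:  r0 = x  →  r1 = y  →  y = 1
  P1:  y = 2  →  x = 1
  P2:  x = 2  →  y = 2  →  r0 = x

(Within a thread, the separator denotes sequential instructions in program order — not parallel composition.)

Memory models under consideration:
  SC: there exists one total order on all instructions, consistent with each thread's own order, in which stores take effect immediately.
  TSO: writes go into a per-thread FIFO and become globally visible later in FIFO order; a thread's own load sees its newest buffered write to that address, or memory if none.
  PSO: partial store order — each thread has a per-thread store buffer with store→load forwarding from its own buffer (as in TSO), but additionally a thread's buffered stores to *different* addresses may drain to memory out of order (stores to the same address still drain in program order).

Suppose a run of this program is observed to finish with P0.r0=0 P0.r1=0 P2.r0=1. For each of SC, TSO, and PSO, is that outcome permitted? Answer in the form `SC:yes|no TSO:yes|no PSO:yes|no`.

outcome vector order: (P0.r0,P0.r1,P2.r0)
under SC → 0/0/1 0/0/2 0/2/1 0/2/2 1/2/1 1/2/2 2/0/1 2/0/2 2/2/1 2/2/2
under TSO → 0/0/1 0/0/2 0/2/1 0/2/2 1/2/1 1/2/2 2/0/1 2/0/2 2/2/1 2/2/2
under PSO → 0/0/1 0/0/2 0/2/1 0/2/2 1/0/1 1/0/2 1/2/1 1/2/2 2/0/1 2/0/2 2/2/1 2/2/2
target 0/0/1 ∈ {SC,TSO,PSO}

SC:yes TSO:yes PSO:yes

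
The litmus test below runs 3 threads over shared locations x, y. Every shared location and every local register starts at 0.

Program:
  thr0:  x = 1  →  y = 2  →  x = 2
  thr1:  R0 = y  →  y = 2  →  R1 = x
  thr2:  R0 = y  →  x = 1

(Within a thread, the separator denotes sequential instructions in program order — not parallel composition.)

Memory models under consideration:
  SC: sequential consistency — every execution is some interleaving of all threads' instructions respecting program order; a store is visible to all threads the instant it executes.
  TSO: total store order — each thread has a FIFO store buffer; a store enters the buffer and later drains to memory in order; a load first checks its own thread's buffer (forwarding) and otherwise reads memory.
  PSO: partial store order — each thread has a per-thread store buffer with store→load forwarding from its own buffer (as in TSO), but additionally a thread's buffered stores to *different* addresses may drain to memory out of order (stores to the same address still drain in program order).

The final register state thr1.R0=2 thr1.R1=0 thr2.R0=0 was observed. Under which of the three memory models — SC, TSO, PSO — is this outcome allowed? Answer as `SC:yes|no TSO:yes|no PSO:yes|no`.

outcome vector order: (thr1.R0,thr1.R1,thr2.R0)
SC (10): 000; 002; 010; 012; 020; 022; 210; 212; 220; 222
TSO (10): 000; 002; 010; 012; 020; 022; 210; 212; 220; 222
PSO (12): 000; 002; 010; 012; 020; 022; 200; 202; 210; 212; 220; 222
target 200 ∈ {PSO}

SC:no TSO:no PSO:yes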